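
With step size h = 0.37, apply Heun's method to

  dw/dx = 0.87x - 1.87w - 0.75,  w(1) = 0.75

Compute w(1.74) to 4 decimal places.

0.4398

Heun: k1 = f(x_n, w_n); k2 = f(x_n + h, w_n + h·k1); w_{n+1} = w_n + (h/2)·(k1 + k2).
x=1.000000, w=0.750000:
  k1 = f(1.000000, 0.750000) = -1.282500
  k2 = f(1.370000, 0.275475) = -0.073238
  w ← 0.750000 + (0.37/2)·(-1.282500 + (-0.073238)) = 0.499188
x=1.370000, w=0.499188:
  k1 = f(1.370000, 0.499188) = -0.491582
  k2 = f(1.740000, 0.317303) = 0.170443
  w ← 0.499188 + (0.37/2)·(-0.491582 + 0.170443) = 0.439778
w(1.74) ≈ 0.4398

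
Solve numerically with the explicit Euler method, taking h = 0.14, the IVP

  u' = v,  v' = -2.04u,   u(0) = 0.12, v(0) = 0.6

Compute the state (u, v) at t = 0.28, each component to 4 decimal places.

0.2832, 0.5075

Euler on (u,v): u_{n+1} = u_n + h·u', v_{n+1} = v_n + h·v'.
0.000000: (0.120000, 0.600000); f=(0.600000, -0.244800) → (0.204000, 0.565728)
0.140000: (0.204000, 0.565728); f=(0.565728, -0.416160) → (0.283202, 0.507466)
(u(0.28), v(0.28)) ≈ (0.2832, 0.5075)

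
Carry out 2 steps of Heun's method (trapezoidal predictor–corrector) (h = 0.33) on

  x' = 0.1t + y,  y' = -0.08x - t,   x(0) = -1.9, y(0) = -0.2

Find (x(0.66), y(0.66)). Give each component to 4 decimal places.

-2.0125, -0.3145

Heun on (x,y): k1 = f(t_n, state_n); k2 = f(t_n + h, state_n + h·k1); state_{n+1} = state_n + (h/2)·(k1 + k2).
0.000000: (-1.900000, -0.200000)
  k1 = (-0.200000, 0.152000)
  predictor → (-1.966000, -0.149840)
  k2 = (-0.116840, -0.172720)
  → (-1.952279, -0.203419)
0.330000: (-1.952279, -0.203419)
  k1 = (-0.170419, -0.173818)
  predictor → (-2.008517, -0.260779)
  k2 = (-0.194779, -0.499319)
  → (-2.012536, -0.314486)
(x(0.66), y(0.66)) ≈ (-2.0125, -0.3145)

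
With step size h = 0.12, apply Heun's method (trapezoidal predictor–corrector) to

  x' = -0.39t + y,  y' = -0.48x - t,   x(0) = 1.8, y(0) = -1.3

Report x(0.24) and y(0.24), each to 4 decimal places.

1.4513, -1.5171

Heun on (x,y): k1 = f(t_n, state_n); k2 = f(t_n + h, state_n + h·k1); state_{n+1} = state_n + (h/2)·(k1 + k2).
0.000000: (1.800000, -1.300000)
  k1 = (-1.300000, -0.864000)
  predictor → (1.644000, -1.403680)
  k2 = (-1.450480, -0.909120)
  → (1.634971, -1.406387)
0.120000: (1.634971, -1.406387)
  k1 = (-1.453187, -0.904786)
  predictor → (1.460589, -1.514962)
  k2 = (-1.608562, -0.941083)
  → (1.451266, -1.517139)
(x(0.24), y(0.24)) ≈ (1.4513, -1.5171)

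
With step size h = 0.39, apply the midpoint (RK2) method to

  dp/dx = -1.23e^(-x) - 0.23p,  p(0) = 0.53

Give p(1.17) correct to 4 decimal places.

Midpoint: k1 = f(x_n, p_n); k2 = f(x_n + h/2, p_n + (h/2)·k1); p_{n+1} = p_n + h·k2.
x=0.000000, p=0.530000:
  k1 = f(0.000000, 0.530000) = -1.351900
  k2 = f(0.195000, 0.266379) = -1.073354
  p ← 0.530000 + 0.39·(-1.073354) = 0.111392
x=0.390000, p=0.111392:
  k1 = f(0.390000, 0.111392) = -0.858400
  k2 = f(0.585000, -0.055996) = -0.672361
  p ← 0.111392 + 0.39·(-0.672361) = -0.150829
x=0.780000, p=-0.150829:
  k1 = f(0.780000, -0.150829) = -0.529149
  k2 = f(0.975000, -0.254013) = -0.405524
  p ← -0.150829 + 0.39·(-0.405524) = -0.308983
p(1.17) ≈ -0.3090

-0.3090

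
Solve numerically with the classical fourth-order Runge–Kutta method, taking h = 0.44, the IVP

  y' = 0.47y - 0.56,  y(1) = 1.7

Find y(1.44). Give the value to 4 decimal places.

1.8168

RK4: k1 = f(t_n, y_n); k2 = f(t_n + h/2, y_n + (h/2)·k1); k3 = f(t_n + h/2, y_n + (h/2)·k2); k4 = f(t_n + h, y_n + h·k3); y_{n+1} = y_n + (h/6)·(k1 + 2k2 + 2k3 + k4).
t=1.000000, y=1.700000:
  k1 = f(1.000000, 1.700000) = 0.239000
  k2 = f(1.220000, 1.752580) = 0.263713
  k3 = f(1.220000, 1.758017) = 0.266268
  k4 = f(1.440000, 1.817158) = 0.294064
  y ← 1.700000 + (0.44/6)·(k1 + 2k2 + 2k3 + k4) = 1.816822
y(1.44) ≈ 1.8168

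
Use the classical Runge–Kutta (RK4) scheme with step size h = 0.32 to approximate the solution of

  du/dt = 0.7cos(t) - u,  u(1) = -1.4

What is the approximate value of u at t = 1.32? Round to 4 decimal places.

-0.9419

RK4: k1 = f(t_n, u_n); k2 = f(t_n + h/2, u_n + (h/2)·k1); k3 = f(t_n + h/2, u_n + (h/2)·k2); k4 = f(t_n + h, u_n + h·k3); u_{n+1} = u_n + (h/6)·(k1 + 2k2 + 2k3 + k4).
t=1.000000, u=-1.400000:
  k1 = f(1.000000, -1.400000) = 1.778212
  k2 = f(1.160000, -1.115486) = 1.395024
  k3 = f(1.160000, -1.176796) = 1.456334
  k4 = f(1.320000, -0.933973) = 1.107696
  u ← -1.400000 + (0.32/6)·(k1 + 2k2 + 2k3 + k4) = -0.941940
u(1.32) ≈ -0.9419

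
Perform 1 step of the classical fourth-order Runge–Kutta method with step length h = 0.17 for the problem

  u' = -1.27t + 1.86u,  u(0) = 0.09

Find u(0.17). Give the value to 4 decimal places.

0.1030

RK4: k1 = f(t_n, u_n); k2 = f(t_n + h/2, u_n + (h/2)·k1); k3 = f(t_n + h/2, u_n + (h/2)·k2); k4 = f(t_n + h, u_n + h·k3); u_{n+1} = u_n + (h/6)·(k1 + 2k2 + 2k3 + k4).
t=0.000000, u=0.090000:
  k1 = f(0.000000, 0.090000) = 0.167400
  k2 = f(0.085000, 0.104229) = 0.085916
  k3 = f(0.085000, 0.097303) = 0.073033
  k4 = f(0.170000, 0.102416) = -0.025407
  u ← 0.090000 + (0.17/6)·(k1 + 2k2 + 2k3 + k4) = 0.103030
u(0.17) ≈ 0.1030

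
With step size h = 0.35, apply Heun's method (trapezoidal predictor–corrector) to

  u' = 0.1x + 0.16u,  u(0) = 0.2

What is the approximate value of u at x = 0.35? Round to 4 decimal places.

Heun: k1 = f(x_n, u_n); k2 = f(x_n + h, u_n + h·k1); u_{n+1} = u_n + (h/2)·(k1 + k2).
x=0.000000, u=0.200000:
  k1 = f(0.000000, 0.200000) = 0.032000
  k2 = f(0.350000, 0.211200) = 0.068792
  u ← 0.200000 + (0.35/2)·(0.032000 + 0.068792) = 0.217639
u(0.35) ≈ 0.2176

0.2176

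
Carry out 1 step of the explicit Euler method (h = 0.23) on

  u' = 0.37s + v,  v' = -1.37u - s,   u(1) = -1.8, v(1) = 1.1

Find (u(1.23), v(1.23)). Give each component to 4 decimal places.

-1.4619, 1.4372

Euler on (u,v): u_{n+1} = u_n + h·u', v_{n+1} = v_n + h·v'.
1.000000: (-1.800000, 1.100000); f=(1.470000, 1.466000) → (-1.461900, 1.437180)
(u(1.23), v(1.23)) ≈ (-1.4619, 1.4372)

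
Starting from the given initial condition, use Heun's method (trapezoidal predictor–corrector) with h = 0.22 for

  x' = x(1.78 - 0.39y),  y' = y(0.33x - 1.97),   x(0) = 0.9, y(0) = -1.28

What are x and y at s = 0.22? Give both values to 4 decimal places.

Heun on (x,y): k1 = f(s_n, state_n); k2 = f(s_n + h, state_n + h·k1); state_{n+1} = state_n + (h/2)·(k1 + k2).
0.000000: (0.900000, -1.280000)
  k1 = (2.051280, 2.141440)
  predictor → (1.351282, -0.808883)
  k2 = (2.831563, 1.232800)
  → (1.437113, -0.908834)
(x(0.22), y(0.22)) ≈ (1.4371, -0.9088)

1.4371, -0.9088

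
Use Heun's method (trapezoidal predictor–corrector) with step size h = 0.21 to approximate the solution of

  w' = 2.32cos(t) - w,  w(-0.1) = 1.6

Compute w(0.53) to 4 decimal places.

1.8787

Heun: k1 = f(t_n, w_n); k2 = f(t_n + h, w_n + h·k1); w_{n+1} = w_n + (h/2)·(k1 + k2).
t=-0.100000, w=1.600000:
  k1 = f(-0.100000, 1.600000) = 0.708410
  k2 = f(0.110000, 1.748766) = 0.557212
  w ← 1.600000 + (0.21/2)·(0.708410 + 0.557212) = 1.732890
t=0.110000, w=1.732890:
  k1 = f(0.110000, 1.732890) = 0.573088
  k2 = f(0.320000, 1.853239) = 0.348987
  w ← 1.732890 + (0.21/2)·(0.573088 + 0.348987) = 1.829708
t=0.320000, w=1.829708:
  k1 = f(0.320000, 1.829708) = 0.372518
  k2 = f(0.530000, 1.907937) = 0.093775
  w ← 1.829708 + (0.21/2)·(0.372518 + 0.093775) = 1.878669
w(0.53) ≈ 1.8787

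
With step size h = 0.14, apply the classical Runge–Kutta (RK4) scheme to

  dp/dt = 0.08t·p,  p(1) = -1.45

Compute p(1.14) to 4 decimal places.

RK4: k1 = f(t_n, p_n); k2 = f(t_n + h/2, p_n + (h/2)·k1); k3 = f(t_n + h/2, p_n + (h/2)·k2); k4 = f(t_n + h, p_n + h·k3); p_{n+1} = p_n + (h/6)·(k1 + 2k2 + 2k3 + k4).
t=1.000000, p=-1.450000:
  k1 = f(1.000000, -1.450000) = -0.116000
  k2 = f(1.070000, -1.458120) = -0.124815
  k3 = f(1.070000, -1.458737) = -0.124868
  k4 = f(1.140000, -1.467482) = -0.133834
  p ← -1.450000 + (0.14/6)·(k1 + 2k2 + 2k3 + k4) = -1.467481
p(1.14) ≈ -1.4675

-1.4675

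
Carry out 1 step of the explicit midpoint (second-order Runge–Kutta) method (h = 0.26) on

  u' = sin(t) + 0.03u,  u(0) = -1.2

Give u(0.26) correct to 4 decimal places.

-1.1757

Midpoint: k1 = f(t_n, u_n); k2 = f(t_n + h/2, u_n + (h/2)·k1); u_{n+1} = u_n + h·k2.
t=0.000000, u=-1.200000:
  k1 = f(0.000000, -1.200000) = -0.036000
  k2 = f(0.130000, -1.204680) = 0.093494
  u ← -1.200000 + 0.26·0.093494 = -1.175692
u(0.26) ≈ -1.1757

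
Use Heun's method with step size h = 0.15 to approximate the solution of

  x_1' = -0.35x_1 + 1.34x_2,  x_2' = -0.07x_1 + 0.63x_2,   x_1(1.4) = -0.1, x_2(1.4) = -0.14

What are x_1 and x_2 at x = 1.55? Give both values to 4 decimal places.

Heun on (x_1,x_2): k1 = f(x_n, state_n); k2 = f(x_n + h, state_n + h·k1); state_{n+1} = state_n + (h/2)·(k1 + k2).
1.400000: (-0.100000, -0.140000)
  k1 = (-0.152600, -0.081200)
  predictor → (-0.122890, -0.152180)
  k2 = (-0.160910, -0.087271)
  → (-0.123513, -0.152635)
(x_1(1.55), x_2(1.55)) ≈ (-0.1235, -0.1526)

-0.1235, -0.1526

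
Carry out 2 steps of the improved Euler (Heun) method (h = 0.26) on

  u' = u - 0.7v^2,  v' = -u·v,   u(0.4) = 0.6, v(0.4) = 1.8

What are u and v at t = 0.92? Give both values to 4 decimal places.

-0.2685, 1.6330

Heun on (u,v): k1 = f(t_n, state_n); k2 = f(t_n + h, state_n + h·k1); state_{n+1} = state_n + (h/2)·(k1 + k2).
0.400000: (0.600000, 1.800000)
  k1 = (-1.668000, -1.080000)
  predictor → (0.166320, 1.519200)
  k2 = (-1.449258, -0.252673)
  → (0.194756, 1.626752)
0.660000: (0.194756, 1.626752)
  k1 = (-1.657670, -0.316821)
  predictor → (-0.236238, 1.544379)
  k2 = (-1.905813, 0.364841)
  → (-0.268496, 1.632995)
(u(0.92), v(0.92)) ≈ (-0.2685, 1.6330)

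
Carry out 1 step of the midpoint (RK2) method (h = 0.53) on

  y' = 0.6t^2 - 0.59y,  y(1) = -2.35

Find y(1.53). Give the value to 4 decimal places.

Midpoint: k1 = f(t_n, y_n); k2 = f(t_n + h/2, y_n + (h/2)·k1); y_{n+1} = y_n + h·k2.
t=1.000000, y=-2.350000:
  k1 = f(1.000000, -2.350000) = 1.986500
  k2 = f(1.265000, -1.823578) = 2.036046
  y ← -2.350000 + 0.53·2.036046 = -1.270896
y(1.53) ≈ -1.2709

-1.2709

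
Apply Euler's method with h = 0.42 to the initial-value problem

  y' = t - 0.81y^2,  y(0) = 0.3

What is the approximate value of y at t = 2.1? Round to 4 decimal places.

Euler: y_{n+1} = y_n + h·f(t_n, y_n).
t=0.000000, y=0.300000: f=-0.072900 → y ← 0.300000 + 0.42·(-0.072900) = 0.269382
t=0.420000, y=0.269382: f=0.361221 → y ← 0.269382 + 0.42·0.361221 = 0.421095
t=0.840000, y=0.421095: f=0.696370 → y ← 0.421095 + 0.42·0.696370 = 0.713570
t=1.260000, y=0.713570: f=0.847562 → y ← 0.713570 + 0.42·0.847562 = 1.069546
t=1.680000, y=1.069546: f=0.753417 → y ← 1.069546 + 0.42·0.753417 = 1.385982
y(2.1) ≈ 1.3860

1.3860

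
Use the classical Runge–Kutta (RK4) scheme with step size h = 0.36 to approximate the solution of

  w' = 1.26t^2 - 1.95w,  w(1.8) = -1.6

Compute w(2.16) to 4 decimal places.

RK4: k1 = f(t_n, w_n); k2 = f(t_n + h/2, w_n + (h/2)·k1); k3 = f(t_n + h/2, w_n + (h/2)·k2); k4 = f(t_n + h, w_n + h·k3); w_{n+1} = w_n + (h/6)·(k1 + 2k2 + 2k3 + k4).
t=1.800000, w=-1.600000:
  k1 = f(1.800000, -1.600000) = 7.202400
  k2 = f(1.980000, -0.303568) = 5.531662
  k3 = f(1.980000, -0.604301) = 6.118091
  k4 = f(2.160000, 0.602513) = 4.703756
  w ← -1.600000 + (0.36/6)·(k1 + 2k2 + 2k3 + k4) = 0.512340
w(2.16) ≈ 0.5123

0.5123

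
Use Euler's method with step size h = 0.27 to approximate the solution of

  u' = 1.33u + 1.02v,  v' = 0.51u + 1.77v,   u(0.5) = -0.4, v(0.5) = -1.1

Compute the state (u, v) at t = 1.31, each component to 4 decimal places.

Euler on (u,v): u_{n+1} = u_n + h·u', v_{n+1} = v_n + h·v'.
0.500000: (-0.400000, -1.100000); f=(-1.654000, -2.151000) → (-0.846580, -1.680770)
0.770000: (-0.846580, -1.680770); f=(-2.840337, -3.406719) → (-1.613471, -2.600584)
1.040000: (-1.613471, -2.600584); f=(-4.798512, -5.425904) → (-2.909069, -4.065578)
(u(1.31), v(1.31)) ≈ (-2.9091, -4.0656)

-2.9091, -4.0656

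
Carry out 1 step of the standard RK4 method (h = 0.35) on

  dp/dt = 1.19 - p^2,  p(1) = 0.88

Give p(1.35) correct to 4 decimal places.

0.9870

RK4: k1 = f(t_n, p_n); k2 = f(t_n + h/2, p_n + (h/2)·k1); k3 = f(t_n + h/2, p_n + (h/2)·k2); k4 = f(t_n + h, p_n + h·k3); p_{n+1} = p_n + (h/6)·(k1 + 2k2 + 2k3 + k4).
t=1.000000, p=0.880000:
  k1 = f(1.000000, 0.880000) = 0.415600
  k2 = f(1.175000, 0.952730) = 0.282306
  k3 = f(1.175000, 0.929403) = 0.326209
  k4 = f(1.350000, 0.994173) = 0.201620
  p ← 0.880000 + (0.35/6)·(k1 + 2k2 + 2k3 + k4) = 0.986998
p(1.35) ≈ 0.9870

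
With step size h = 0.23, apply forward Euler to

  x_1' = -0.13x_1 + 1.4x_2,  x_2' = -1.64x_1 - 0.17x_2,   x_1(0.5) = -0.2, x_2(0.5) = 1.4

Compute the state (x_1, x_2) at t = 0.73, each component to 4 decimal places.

0.2568, 1.4207

Euler on (x_1,x_2): x_1_{n+1} = x_1_n + h·x_1', x_2_{n+1} = x_2_n + h·x_2'.
0.500000: (-0.200000, 1.400000); f=(1.986000, 0.090000) → (0.256780, 1.420700)
(x_1(0.73), x_2(0.73)) ≈ (0.2568, 1.4207)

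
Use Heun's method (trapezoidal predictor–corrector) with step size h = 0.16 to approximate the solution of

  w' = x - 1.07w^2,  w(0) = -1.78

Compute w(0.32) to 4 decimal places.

Heun: k1 = f(x_n, w_n); k2 = f(x_n + h, w_n + h·k1); w_{n+1} = w_n + (h/2)·(k1 + k2).
x=0.000000, w=-1.780000:
  k1 = f(0.000000, -1.780000) = -3.390188
  k2 = f(0.160000, -2.322430) = -5.611239
  w ← -1.780000 + (0.16/2)·(-3.390188 + (-5.611239)) = -2.500114
x=0.160000, w=-2.500114:
  k1 = f(0.160000, -2.500114) = -6.528111
  k2 = f(0.320000, -3.544612) = -13.123773
  w ← -2.500114 + (0.16/2)·(-6.528111 + (-13.123773)) = -4.072265
w(0.32) ≈ -4.0723

-4.0723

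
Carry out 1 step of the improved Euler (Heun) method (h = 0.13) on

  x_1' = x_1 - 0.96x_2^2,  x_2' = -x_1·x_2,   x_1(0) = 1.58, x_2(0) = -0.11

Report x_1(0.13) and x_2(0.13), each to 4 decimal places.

Heun on (x_1,x_2): k1 = f(t_n, state_n); k2 = f(t_n + h, state_n + h·k1); state_{n+1} = state_n + (h/2)·(k1 + k2).
0.000000: (1.580000, -0.110000)
  k1 = (1.568384, 0.173800)
  predictor → (1.783890, -0.087406)
  k2 = (1.776556, 0.155923)
  → (1.797421, -0.088568)
(x_1(0.13), x_2(0.13)) ≈ (1.7974, -0.0886)

1.7974, -0.0886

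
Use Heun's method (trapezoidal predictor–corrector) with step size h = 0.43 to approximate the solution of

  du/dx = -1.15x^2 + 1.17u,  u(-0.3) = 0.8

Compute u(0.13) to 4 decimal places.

Heun: k1 = f(x_n, u_n); k2 = f(x_n + h, u_n + h·k1); u_{n+1} = u_n + (h/2)·(k1 + k2).
x=-0.300000, u=0.800000:
  k1 = f(-0.300000, 0.800000) = 0.832500
  k2 = f(0.130000, 1.157975) = 1.335396
  u ← 0.800000 + (0.43/2)·(0.832500 + 1.335396) = 1.266098
u(0.13) ≈ 1.2661

1.2661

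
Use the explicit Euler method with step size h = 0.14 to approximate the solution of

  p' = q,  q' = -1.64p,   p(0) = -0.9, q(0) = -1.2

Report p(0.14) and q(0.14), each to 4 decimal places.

Euler on (p,q): p_{n+1} = p_n + h·p', q_{n+1} = q_n + h·q'.
0.000000: (-0.900000, -1.200000); f=(-1.200000, 1.476000) → (-1.068000, -0.993360)
(p(0.14), q(0.14)) ≈ (-1.0680, -0.9934)

-1.0680, -0.9934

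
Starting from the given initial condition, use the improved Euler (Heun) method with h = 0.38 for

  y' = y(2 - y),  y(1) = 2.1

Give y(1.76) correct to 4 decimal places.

2.0275

Heun: k1 = f(t_n, y_n); k2 = f(t_n + h, y_n + h·k1); y_{n+1} = y_n + (h/2)·(k1 + k2).
t=1.000000, y=2.100000:
  k1 = f(1.000000, 2.100000) = -0.210000
  k2 = f(1.380000, 2.020200) = -0.040808
  y ← 2.100000 + (0.38/2)·(-0.210000 + (-0.040808)) = 2.052346
t=1.380000, y=2.052346:
  k1 = f(1.380000, 2.052346) = -0.107433
  k2 = f(1.760000, 2.011522) = -0.023177
  y ← 2.052346 + (0.38/2)·(-0.107433 + (-0.023177)) = 2.027531
y(1.76) ≈ 2.0275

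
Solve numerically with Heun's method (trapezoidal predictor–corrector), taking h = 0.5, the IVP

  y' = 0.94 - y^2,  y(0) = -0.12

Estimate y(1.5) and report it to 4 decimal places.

0.7956

Heun: k1 = f(t_n, y_n); k2 = f(t_n + h, y_n + h·k1); y_{n+1} = y_n + (h/2)·(k1 + k2).
t=0.000000, y=-0.120000:
  k1 = f(0.000000, -0.120000) = 0.925600
  k2 = f(0.500000, 0.342800) = 0.822488
  y ← -0.120000 + (0.5/2)·(0.925600 + 0.822488) = 0.317022
t=0.500000, y=0.317022:
  k1 = f(0.500000, 0.317022) = 0.839497
  k2 = f(1.000000, 0.736771) = 0.397169
  y ← 0.317022 + (0.5/2)·(0.839497 + 0.397169) = 0.626189
t=1.000000, y=0.626189:
  k1 = f(1.000000, 0.626189) = 0.547888
  k2 = f(1.500000, 0.900133) = 0.129761
  y ← 0.626189 + (0.5/2)·(0.547888 + 0.129761) = 0.795601
y(1.5) ≈ 0.7956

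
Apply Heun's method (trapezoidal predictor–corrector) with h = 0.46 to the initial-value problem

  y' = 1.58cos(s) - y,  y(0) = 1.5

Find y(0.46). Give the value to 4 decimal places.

Heun: k1 = f(s_n, y_n); k2 = f(s_n + h, y_n + h·k1); y_{n+1} = y_n + (h/2)·(k1 + k2).
s=0.000000, y=1.500000:
  k1 = f(0.000000, 1.500000) = 0.080000
  k2 = f(0.460000, 1.536800) = -0.121037
  y ← 1.500000 + (0.46/2)·(0.080000 + (-0.121037)) = 1.490561
y(0.46) ≈ 1.4906

1.4906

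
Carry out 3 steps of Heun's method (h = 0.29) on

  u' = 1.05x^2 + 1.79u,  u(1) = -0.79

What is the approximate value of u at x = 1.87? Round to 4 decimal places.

Heun: k1 = f(x_n, u_n); k2 = f(x_n + h, u_n + h·k1); u_{n+1} = u_n + (h/2)·(k1 + k2).
x=1.000000, u=-0.790000:
  k1 = f(1.000000, -0.790000) = -0.364100
  k2 = f(1.290000, -0.895589) = 0.144201
  u ← -0.790000 + (0.29/2)·(-0.364100 + 0.144201) = -0.821885
x=1.290000, u=-0.821885:
  k1 = f(1.290000, -0.821885) = 0.276130
  k2 = f(1.580000, -0.741808) = 1.293384
  u ← -0.821885 + (0.29/2)·(0.276130 + 1.293384) = -0.594306
x=1.580000, u=-0.594306:
  k1 = f(1.580000, -0.594306) = 1.557413
  k2 = f(1.870000, -0.142656) = 3.416390
  u ← -0.594306 + (0.29/2)·(1.557413 + 3.416390) = 0.126896
u(1.87) ≈ 0.1269

0.1269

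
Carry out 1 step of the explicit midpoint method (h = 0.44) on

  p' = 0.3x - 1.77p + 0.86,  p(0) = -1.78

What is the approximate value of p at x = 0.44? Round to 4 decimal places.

-0.6735

Midpoint: k1 = f(x_n, p_n); k2 = f(x_n + h/2, p_n + (h/2)·k1); p_{n+1} = p_n + h·k2.
x=0.000000, p=-1.780000:
  k1 = f(0.000000, -1.780000) = 4.010600
  k2 = f(0.220000, -0.897668) = 2.514872
  p ← -1.780000 + 0.44·2.514872 = -0.673456
p(0.44) ≈ -0.6735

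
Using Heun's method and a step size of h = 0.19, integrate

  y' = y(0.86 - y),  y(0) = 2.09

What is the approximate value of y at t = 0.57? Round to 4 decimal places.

1.3577

Heun: k1 = f(t_n, y_n); k2 = f(t_n + h, y_n + h·k1); y_{n+1} = y_n + (h/2)·(k1 + k2).
t=0.000000, y=2.090000:
  k1 = f(0.000000, 2.090000) = -2.570700
  k2 = f(0.190000, 1.601567) = -1.187669
  y ← 2.090000 + (0.19/2)·(-2.570700 + (-1.187669)) = 1.732955
t=0.190000, y=1.732955:
  k1 = f(0.190000, 1.732955) = -1.512792
  k2 = f(0.380000, 1.445525) = -0.846390
  y ← 1.732955 + (0.19/2)·(-1.512792 + (-0.846390)) = 1.508833
t=0.380000, y=1.508833:
  k1 = f(0.380000, 1.508833) = -0.978980
  k2 = f(0.570000, 1.322826) = -0.612239
  y ← 1.508833 + (0.19/2)·(-0.978980 + (-0.612239)) = 1.357667
y(0.57) ≈ 1.3577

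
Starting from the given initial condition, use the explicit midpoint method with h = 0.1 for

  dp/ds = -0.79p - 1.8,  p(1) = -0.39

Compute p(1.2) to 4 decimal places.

-0.6657

Midpoint: k1 = f(s_n, p_n); k2 = f(s_n + h/2, p_n + (h/2)·k1); p_{n+1} = p_n + h·k2.
s=1.000000, p=-0.390000:
  k1 = f(1.000000, -0.390000) = -1.491900
  k2 = f(1.050000, -0.464595) = -1.432970
  p ← -0.390000 + 0.1·(-1.432970) = -0.533297
s=1.100000, p=-0.533297:
  k1 = f(1.100000, -0.533297) = -1.378695
  k2 = f(1.150000, -0.602232) = -1.324237
  p ← -0.533297 + 0.1·(-1.324237) = -0.665721
p(1.2) ≈ -0.6657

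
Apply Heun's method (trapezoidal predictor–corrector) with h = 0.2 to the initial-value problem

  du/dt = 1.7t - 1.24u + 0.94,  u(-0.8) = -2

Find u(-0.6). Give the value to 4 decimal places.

Heun: k1 = f(t_n, u_n); k2 = f(t_n + h, u_n + h·k1); u_{n+1} = u_n + (h/2)·(k1 + k2).
t=-0.800000, u=-2.000000:
  k1 = f(-0.800000, -2.000000) = 2.060000
  k2 = f(-0.600000, -1.588000) = 1.889120
  u ← -2.000000 + (0.2/2)·(2.060000 + 1.889120) = -1.605088
u(-0.6) ≈ -1.6051

-1.6051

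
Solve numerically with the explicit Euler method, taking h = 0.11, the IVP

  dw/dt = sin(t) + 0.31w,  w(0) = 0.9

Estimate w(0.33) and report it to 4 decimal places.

1.0317

Euler: w_{n+1} = w_n + h·f(t_n, w_n).
t=0.000000, w=0.900000: f=0.279000 → w ← 0.900000 + 0.11·0.279000 = 0.930690
t=0.110000, w=0.930690: f=0.398292 → w ← 0.930690 + 0.11·0.398292 = 0.974502
t=0.220000, w=0.974502: f=0.520325 → w ← 0.974502 + 0.11·0.520325 = 1.031738
w(0.33) ≈ 1.0317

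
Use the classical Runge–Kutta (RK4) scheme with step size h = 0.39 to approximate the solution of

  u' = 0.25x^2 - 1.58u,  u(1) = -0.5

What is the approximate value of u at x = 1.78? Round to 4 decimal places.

RK4: k1 = f(x_n, u_n); k2 = f(x_n + h/2, u_n + (h/2)·k1); k3 = f(x_n + h/2, u_n + (h/2)·k2); k4 = f(x_n + h, u_n + h·k3); u_{n+1} = u_n + (h/6)·(k1 + 2k2 + 2k3 + k4).
x=1.000000, u=-0.500000:
  k1 = f(1.000000, -0.500000) = 1.040000
  k2 = f(1.195000, -0.297200) = 0.826582
  k3 = f(1.195000, -0.338816) = 0.892336
  k4 = f(1.390000, -0.151989) = 0.723167
  u ← -0.500000 + (0.39/6)·(k1 + 2k2 + 2k3 + k4) = -0.161935
x=1.390000, u=-0.161935:
  k1 = f(1.390000, -0.161935) = 0.738882
  k2 = f(1.585000, -0.017853) = 0.656264
  k3 = f(1.585000, -0.033963) = 0.681718
  k4 = f(1.780000, 0.103935) = 0.627882
  u ← -0.161935 + (0.39/6)·(k1 + 2k2 + 2k3 + k4) = 0.100843
u(1.78) ≈ 0.1008

0.1008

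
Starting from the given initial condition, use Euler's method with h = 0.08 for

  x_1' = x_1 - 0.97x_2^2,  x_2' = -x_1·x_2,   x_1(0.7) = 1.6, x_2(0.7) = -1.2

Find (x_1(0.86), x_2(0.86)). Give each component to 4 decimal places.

Euler on (x_1,x_2): x_1_{n+1} = x_1_n + h·x_1', x_2_{n+1} = x_2_n + h·x_2'.
0.700000: (1.600000, -1.200000); f=(0.203200, 1.920000) → (1.616256, -1.046400)
0.780000: (1.616256, -1.046400); f=(0.554152, 1.691250) → (1.660588, -0.911100)
(x_1(0.86), x_2(0.86)) ≈ (1.6606, -0.9111)

1.6606, -0.9111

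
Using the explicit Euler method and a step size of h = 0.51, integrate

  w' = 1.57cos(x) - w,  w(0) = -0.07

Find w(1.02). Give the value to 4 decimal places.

Euler: w_{n+1} = w_n + h·f(x_n, w_n).
x=0.000000, w=-0.070000: f=1.640000 → w ← -0.070000 + 0.51·1.640000 = 0.766400
x=0.510000, w=0.766400: f=0.603809 → w ← 0.766400 + 0.51·0.603809 = 1.074343
w(1.02) ≈ 1.0743

1.0743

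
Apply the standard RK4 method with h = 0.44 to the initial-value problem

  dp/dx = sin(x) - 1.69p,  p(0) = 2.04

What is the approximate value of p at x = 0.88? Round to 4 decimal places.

0.6959

RK4: k1 = f(x_n, p_n); k2 = f(x_n + h/2, p_n + (h/2)·k1); k3 = f(x_n + h/2, p_n + (h/2)·k2); k4 = f(x_n + h, p_n + h·k3); p_{n+1} = p_n + (h/6)·(k1 + 2k2 + 2k3 + k4).
x=0.000000, p=2.040000:
  k1 = f(0.000000, 2.040000) = -3.447600
  k2 = f(0.220000, 1.281528) = -1.947553
  k3 = f(0.220000, 1.611538) = -2.505270
  k4 = f(0.440000, 0.937681) = -1.158742
  p ← 2.040000 + (0.44/6)·(k1 + 2k2 + 2k3 + k4) = 1.049121
x=0.440000, p=1.049121:
  k1 = f(0.440000, 1.049121) = -1.347075
  k2 = f(0.660000, 0.752764) = -0.659055
  k3 = f(0.660000, 0.904129) = -0.914861
  k4 = f(0.880000, 0.646582) = -0.321985
  p ← 1.049121 + (0.44/6)·(k1 + 2k2 + 2k3 + k4) = 0.695882
p(0.88) ≈ 0.6959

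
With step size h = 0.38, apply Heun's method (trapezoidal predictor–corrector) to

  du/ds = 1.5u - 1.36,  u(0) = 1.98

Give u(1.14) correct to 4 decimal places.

Heun: k1 = f(s_n, u_n); k2 = f(s_n + h, u_n + h·k1); u_{n+1} = u_n + (h/2)·(k1 + k2).
s=0.000000, u=1.980000:
  k1 = f(0.000000, 1.980000) = 1.610000
  k2 = f(0.380000, 2.591800) = 2.527700
  u ← 1.980000 + (0.38/2)·(1.610000 + 2.527700) = 2.766163
s=0.380000, u=2.766163:
  k1 = f(0.380000, 2.766163) = 2.789244
  k2 = f(0.760000, 3.826076) = 4.379114
  u ← 2.766163 + (0.38/2)·(2.789244 + 4.379114) = 4.128151
s=0.760000, u=4.128151:
  k1 = f(0.760000, 4.128151) = 4.832227
  k2 = f(1.140000, 5.964397) = 7.586596
  u ← 4.128151 + (0.38/2)·(4.832227 + 7.586596) = 6.487727
u(1.14) ≈ 6.4877

6.4877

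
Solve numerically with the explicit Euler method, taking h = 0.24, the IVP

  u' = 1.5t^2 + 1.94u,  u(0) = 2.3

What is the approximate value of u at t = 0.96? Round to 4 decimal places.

10.9645

Euler: u_{n+1} = u_n + h·f(t_n, u_n).
t=0.000000, u=2.300000: f=4.462000 → u ← 2.300000 + 0.24·4.462000 = 3.370880
t=0.240000, u=3.370880: f=6.625907 → u ← 3.370880 + 0.24·6.625907 = 4.961098
t=0.480000, u=4.961098: f=9.970130 → u ← 4.961098 + 0.24·9.970130 = 7.353929
t=0.720000, u=7.353929: f=15.044222 → u ← 7.353929 + 0.24·15.044222 = 10.964542
u(0.96) ≈ 10.9645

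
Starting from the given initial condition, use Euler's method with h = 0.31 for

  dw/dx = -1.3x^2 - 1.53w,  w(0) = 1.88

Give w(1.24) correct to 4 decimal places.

-0.2971

Euler: w_{n+1} = w_n + h·f(x_n, w_n).
x=0.000000, w=1.880000: f=-2.876400 → w ← 1.880000 + 0.31·(-2.876400) = 0.988316
x=0.310000, w=0.988316: f=-1.637053 → w ← 0.988316 + 0.31·(-1.637053) = 0.480829
x=0.620000, w=0.480829: f=-1.235389 → w ← 0.480829 + 0.31·(-1.235389) = 0.097859
x=0.930000, w=0.097859: f=-1.274094 → w ← 0.097859 + 0.31·(-1.274094) = -0.297110
w(1.24) ≈ -0.2971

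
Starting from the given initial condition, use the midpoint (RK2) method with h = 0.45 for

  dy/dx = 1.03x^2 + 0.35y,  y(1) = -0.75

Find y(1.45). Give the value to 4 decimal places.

-0.1454

Midpoint: k1 = f(x_n, y_n); k2 = f(x_n + h/2, y_n + (h/2)·k1); y_{n+1} = y_n + h·k2.
x=1.000000, y=-0.750000:
  k1 = f(1.000000, -0.750000) = 0.767500
  k2 = f(1.225000, -0.577313) = 1.343584
  y ← -0.750000 + 0.45·1.343584 = -0.145387
y(1.45) ≈ -0.1454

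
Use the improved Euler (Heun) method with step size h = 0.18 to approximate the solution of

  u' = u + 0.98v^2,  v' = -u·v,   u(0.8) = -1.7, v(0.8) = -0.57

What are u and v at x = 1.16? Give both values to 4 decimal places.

-2.1691, -1.1361

Heun on (u,v): k1 = f(x_n, state_n); k2 = f(x_n + h, state_n + h·k1); state_{n+1} = state_n + (h/2)·(k1 + k2).
0.800000: (-1.700000, -0.570000)
  k1 = (-1.381598, -0.969000)
  predictor → (-1.948688, -0.744420)
  k2 = (-1.405610, -1.450642)
  → (-1.950849, -0.787768)
0.980000: (-1.950849, -0.787768)
  k1 = (-1.342682, -1.536816)
  predictor → (-2.192531, -1.064395)
  k2 = (-1.082254, -2.333719)
  → (-2.169093, -1.136116)
(u(1.16), v(1.16)) ≈ (-2.1691, -1.1361)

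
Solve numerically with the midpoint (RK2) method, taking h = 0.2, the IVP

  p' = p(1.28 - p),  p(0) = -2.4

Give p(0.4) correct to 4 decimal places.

-23.8973

Midpoint: k1 = f(x_n, p_n); k2 = f(x_n + h/2, p_n + (h/2)·k1); p_{n+1} = p_n + h·k2.
x=0.000000, p=-2.400000:
  k1 = f(0.000000, -2.400000) = -8.832000
  k2 = f(0.100000, -3.283200) = -14.981898
  p ← -2.400000 + 0.2·(-14.981898) = -5.396380
x=0.200000, p=-5.396380:
  k1 = f(0.200000, -5.396380) = -36.028279
  k2 = f(0.300000, -8.999208) = -92.504723
  p ← -5.396380 + 0.2·(-92.504723) = -23.897324
p(0.4) ≈ -23.8973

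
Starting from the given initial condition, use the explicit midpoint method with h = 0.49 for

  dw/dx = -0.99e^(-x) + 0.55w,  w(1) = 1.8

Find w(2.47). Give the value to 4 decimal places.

3.5363

Midpoint: k1 = f(x_n, w_n); k2 = f(x_n + h/2, w_n + (h/2)·k1); w_{n+1} = w_n + h·k2.
x=1.000000, w=1.800000:
  k1 = f(1.000000, 1.800000) = 0.625799
  k2 = f(1.245000, 1.953321) = 0.789265
  w ← 1.800000 + 0.49·0.789265 = 2.186740
x=1.490000, w=2.186740:
  k1 = f(1.490000, 2.186740) = 0.979588
  k2 = f(1.735000, 2.426739) = 1.160070
  w ← 2.186740 + 0.49·1.160070 = 2.755174
x=1.980000, w=2.755174:
  k1 = f(1.980000, 2.755174) = 1.378657
  k2 = f(2.225000, 3.092945) = 1.594133
  w ← 2.755174 + 0.49·1.594133 = 3.536299
w(2.47) ≈ 3.5363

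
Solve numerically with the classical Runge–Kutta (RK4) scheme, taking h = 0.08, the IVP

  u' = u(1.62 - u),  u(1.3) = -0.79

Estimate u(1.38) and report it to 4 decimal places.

-0.9644

RK4: k1 = f(x_n, u_n); k2 = f(x_n + h/2, u_n + (h/2)·k1); k3 = f(x_n + h/2, u_n + (h/2)·k2); k4 = f(x_n + h, u_n + h·k3); u_{n+1} = u_n + (h/6)·(k1 + 2k2 + 2k3 + k4).
x=1.300000, u=-0.790000:
  k1 = f(1.300000, -0.790000) = -1.903900
  k2 = f(1.340000, -0.866156) = -2.153399
  k3 = f(1.340000, -0.876136) = -2.186954
  k4 = f(1.380000, -0.964956) = -2.494370
  u ← -0.790000 + (0.08/6)·(k1 + 2k2 + 2k3 + k4) = -0.964386
u(1.38) ≈ -0.9644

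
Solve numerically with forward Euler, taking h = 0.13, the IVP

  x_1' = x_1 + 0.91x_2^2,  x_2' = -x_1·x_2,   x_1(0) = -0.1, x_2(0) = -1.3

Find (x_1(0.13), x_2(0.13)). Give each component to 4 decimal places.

0.0869, -1.3169

Euler on (x_1,x_2): x_1_{n+1} = x_1_n + h·x_1', x_2_{n+1} = x_2_n + h·x_2'.
0.000000: (-0.100000, -1.300000); f=(1.437900, -0.130000) → (0.086927, -1.316900)
(x_1(0.13), x_2(0.13)) ≈ (0.0869, -1.3169)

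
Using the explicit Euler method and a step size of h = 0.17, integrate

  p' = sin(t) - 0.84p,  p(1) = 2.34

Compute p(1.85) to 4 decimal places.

Euler: p_{n+1} = p_n + h·f(t_n, p_n).
t=1.000000, p=2.340000: f=-1.124129 → p ← 2.340000 + 0.17·(-1.124129) = 2.148898
t=1.170000, p=2.148898: f=-0.884324 → p ← 2.148898 + 0.17·(-0.884324) = 1.998563
t=1.340000, p=1.998563: f=-0.705308 → p ← 1.998563 + 0.17·(-0.705308) = 1.878661
t=1.510000, p=1.878661: f=-0.579922 → p ← 1.878661 + 0.17·(-0.579922) = 1.780074
t=1.680000, p=1.780074: f=-0.501219 → p ← 1.780074 + 0.17·(-0.501219) = 1.694867
p(1.85) ≈ 1.6949

1.6949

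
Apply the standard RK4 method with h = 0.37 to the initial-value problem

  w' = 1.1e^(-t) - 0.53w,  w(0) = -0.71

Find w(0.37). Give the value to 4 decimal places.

RK4: k1 = f(t_n, w_n); k2 = f(t_n + h/2, w_n + (h/2)·k1); k3 = f(t_n + h/2, w_n + (h/2)·k2); k4 = f(t_n + h, w_n + h·k3); w_{n+1} = w_n + (h/6)·(k1 + 2k2 + 2k3 + k4).
t=0.000000, w=-0.710000:
  k1 = f(0.000000, -0.710000) = 1.476300
  k2 = f(0.185000, -0.436884) = 1.145763
  k3 = f(0.185000, -0.498034) = 1.178173
  k4 = f(0.370000, -0.274076) = 0.905068
  w ← -0.710000 + (0.37/6)·(k1 + 2k2 + 2k3 + k4) = -0.276530
w(0.37) ≈ -0.2765

-0.2765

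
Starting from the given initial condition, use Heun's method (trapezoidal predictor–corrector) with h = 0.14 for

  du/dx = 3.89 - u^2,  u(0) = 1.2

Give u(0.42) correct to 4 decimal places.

Heun: k1 = f(x_n, u_n); k2 = f(x_n + h, u_n + h·k1); u_{n+1} = u_n + (h/2)·(k1 + k2).
x=0.000000, u=1.200000:
  k1 = f(0.000000, 1.200000) = 2.450000
  k2 = f(0.140000, 1.543000) = 1.509151
  u ← 1.200000 + (0.14/2)·(2.450000 + 1.509151) = 1.477141
x=0.140000, u=1.477141:
  k1 = f(0.140000, 1.477141) = 1.708056
  k2 = f(0.280000, 1.716268) = 0.944423
  u ← 1.477141 + (0.14/2)·(1.708056 + 0.944423) = 1.662814
x=0.280000, u=1.662814:
  k1 = f(0.280000, 1.662814) = 1.125049
  k2 = f(0.420000, 1.820321) = 0.576432
  u ← 1.662814 + (0.14/2)·(1.125049 + 0.576432) = 1.781918
u(0.42) ≈ 1.7819

1.7819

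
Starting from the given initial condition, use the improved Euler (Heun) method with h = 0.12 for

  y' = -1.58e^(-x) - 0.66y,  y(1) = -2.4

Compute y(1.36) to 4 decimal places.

-2.0480

Heun: k1 = f(x_n, y_n); k2 = f(x_n + h, y_n + h·k1); y_{n+1} = y_n + (h/2)·(k1 + k2).
x=1.000000, y=-2.400000:
  k1 = f(1.000000, -2.400000) = 1.002750
  k2 = f(1.120000, -2.279670) = 0.989060
  y ← -2.400000 + (0.12/2)·(1.002750 + 0.989060) = -2.280491
x=1.120000, y=-2.280491:
  k1 = f(1.120000, -2.280491) = 0.989602
  k2 = f(1.240000, -2.161739) = 0.969521
  y ← -2.280491 + (0.12/2)·(0.989602 + 0.969521) = -2.162944
x=1.240000, y=-2.162944:
  k1 = f(1.240000, -2.162944) = 0.970316
  k2 = f(1.360000, -2.046506) = 0.945170
  y ← -2.162944 + (0.12/2)·(0.970316 + 0.945170) = -2.048015
y(1.36) ≈ -2.0480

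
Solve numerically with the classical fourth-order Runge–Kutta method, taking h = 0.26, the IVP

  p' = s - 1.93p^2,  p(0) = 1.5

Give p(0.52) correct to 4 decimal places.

RK4: k1 = f(s_n, p_n); k2 = f(s_n + h/2, p_n + (h/2)·k1); k3 = f(s_n + h/2, p_n + (h/2)·k2); k4 = f(s_n + h, p_n + h·k3); p_{n+1} = p_n + (h/6)·(k1 + 2k2 + 2k3 + k4).
s=0.000000, p=1.500000:
  k1 = f(0.000000, 1.500000) = -4.342500
  k2 = f(0.130000, 0.935475) = -1.558969
  k3 = f(0.130000, 1.297334) = -3.118336
  k4 = f(0.260000, 0.689233) = -0.656830
  p ← 1.500000 + (0.26/6)·(k1 + 2k2 + 2k3 + k4) = 0.877996
s=0.260000, p=0.877996:
  k1 = f(0.260000, 0.877996) = -1.227792
  k2 = f(0.390000, 0.718383) = -0.606023
  k3 = f(0.390000, 0.799213) = -0.842771
  k4 = f(0.520000, 0.658876) = -0.317846
  p ← 0.877996 + (0.26/6)·(k1 + 2k2 + 2k3 + k4) = 0.685456
p(0.52) ≈ 0.6855

0.6855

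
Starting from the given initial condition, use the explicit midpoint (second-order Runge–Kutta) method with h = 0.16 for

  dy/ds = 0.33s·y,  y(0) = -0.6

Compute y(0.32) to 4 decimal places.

Midpoint: k1 = f(s_n, y_n); k2 = f(s_n + h/2, y_n + (h/2)·k1); y_{n+1} = y_n + h·k2.
s=0.000000, y=-0.600000:
  k1 = f(0.000000, -0.600000) = 0.000000
  k2 = f(0.080000, -0.600000) = -0.015840
  y ← -0.600000 + 0.16·(-0.015840) = -0.602534
s=0.160000, y=-0.602534:
  k1 = f(0.160000, -0.602534) = -0.031814
  k2 = f(0.240000, -0.605080) = -0.047922
  y ← -0.602534 + 0.16·(-0.047922) = -0.610202
y(0.32) ≈ -0.6102

-0.6102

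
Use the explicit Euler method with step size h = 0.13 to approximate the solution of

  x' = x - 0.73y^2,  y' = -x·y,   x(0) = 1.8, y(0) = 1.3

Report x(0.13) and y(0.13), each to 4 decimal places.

Euler on (x,y): x_{n+1} = x_n + h·x', y_{n+1} = y_n + h·y'.
0.000000: (1.800000, 1.300000); f=(0.566300, -2.340000) → (1.873619, 0.995800)
(x(0.13), y(0.13)) ≈ (1.8736, 0.9958)

1.8736, 0.9958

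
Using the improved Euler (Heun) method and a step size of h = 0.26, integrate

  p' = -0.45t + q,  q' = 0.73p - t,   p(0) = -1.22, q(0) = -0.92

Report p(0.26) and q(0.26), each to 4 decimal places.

-1.5045, -1.2081

Heun on (p,q): k1 = f(t_n, state_n); k2 = f(t_n + h, state_n + h·k1); state_{n+1} = state_n + (h/2)·(k1 + k2).
0.000000: (-1.220000, -0.920000)
  k1 = (-0.920000, -0.890600)
  predictor → (-1.459200, -1.151556)
  k2 = (-1.268556, -1.325216)
  → (-1.504512, -1.208056)
(p(0.26), q(0.26)) ≈ (-1.5045, -1.2081)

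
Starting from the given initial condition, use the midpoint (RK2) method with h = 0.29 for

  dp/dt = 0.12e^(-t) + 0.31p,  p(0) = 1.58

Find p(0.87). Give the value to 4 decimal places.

Midpoint: k1 = f(t_n, p_n); k2 = f(t_n + h/2, p_n + (h/2)·k1); p_{n+1} = p_n + h·k2.
t=0.000000, p=1.580000:
  k1 = f(0.000000, 1.580000) = 0.609800
  k2 = f(0.145000, 1.668421) = 0.621013
  p ← 1.580000 + 0.29·0.621013 = 1.760094
t=0.290000, p=1.760094:
  k1 = f(0.290000, 1.760094) = 0.635421
  k2 = f(0.435000, 1.852230) = 0.651863
  p ← 1.760094 + 0.29·0.651863 = 1.949134
t=0.580000, p=1.949134:
  k1 = f(0.580000, 1.949134) = 0.671419
  k2 = f(0.725000, 2.046490) = 0.692531
  p ← 1.949134 + 0.29·0.692531 = 2.149968
p(0.87) ≈ 2.1500

2.1500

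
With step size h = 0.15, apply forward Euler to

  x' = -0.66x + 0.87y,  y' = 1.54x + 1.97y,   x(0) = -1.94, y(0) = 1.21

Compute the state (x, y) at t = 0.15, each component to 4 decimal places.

-1.5900, 1.1194

Euler on (x,y): x_{n+1} = x_n + h·x', y_{n+1} = y_n + h·y'.
0.000000: (-1.940000, 1.210000); f=(2.333100, -0.603900) → (-1.590035, 1.119415)
(x(0.15), y(0.15)) ≈ (-1.5900, 1.1194)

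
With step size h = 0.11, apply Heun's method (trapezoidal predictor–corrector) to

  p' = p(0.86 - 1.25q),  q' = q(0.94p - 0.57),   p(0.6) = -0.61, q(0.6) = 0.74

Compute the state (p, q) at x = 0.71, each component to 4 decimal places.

Heun on (p,q): k1 = f(x_n, state_n); k2 = f(x_n + h, state_n + h·k1); state_{n+1} = state_n + (h/2)·(k1 + k2).
0.600000: (-0.610000, 0.740000)
  k1 = (0.039650, -0.846116)
  predictor → (-0.605638, 0.646927)
  k2 = (-0.031094, -0.737044)
  → (-0.609529, 0.652926)
(p(0.71), q(0.71)) ≈ (-0.6095, 0.6529)

-0.6095, 0.6529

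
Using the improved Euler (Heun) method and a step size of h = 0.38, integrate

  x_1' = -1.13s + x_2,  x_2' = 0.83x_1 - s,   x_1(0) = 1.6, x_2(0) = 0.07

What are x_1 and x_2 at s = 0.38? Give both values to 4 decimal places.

1.6409, 0.5066

Heun on (x_1,x_2): k1 = f(s_n, state_n); k2 = f(s_n + h, state_n + h·k1); state_{n+1} = state_n + (h/2)·(k1 + k2).
0.000000: (1.600000, 0.070000)
  k1 = (0.070000, 1.328000)
  predictor → (1.626600, 0.574640)
  k2 = (0.145240, 0.970078)
  → (1.640896, 0.506635)
(x_1(0.38), x_2(0.38)) ≈ (1.6409, 0.5066)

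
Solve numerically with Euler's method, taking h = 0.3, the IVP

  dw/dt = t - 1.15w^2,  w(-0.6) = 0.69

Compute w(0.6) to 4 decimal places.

0.2750

Euler: w_{n+1} = w_n + h·f(t_n, w_n).
t=-0.600000, w=0.690000: f=-1.147515 → w ← 0.690000 + 0.3·(-1.147515) = 0.345745
t=-0.300000, w=0.345745: f=-0.437471 → w ← 0.345745 + 0.3·(-0.437471) = 0.214504
t=0.000000, w=0.214504: f=-0.052914 → w ← 0.214504 + 0.3·(-0.052914) = 0.198630
t=0.300000, w=0.198630: f=0.254628 → w ← 0.198630 + 0.3·0.254628 = 0.275018
w(0.6) ≈ 0.2750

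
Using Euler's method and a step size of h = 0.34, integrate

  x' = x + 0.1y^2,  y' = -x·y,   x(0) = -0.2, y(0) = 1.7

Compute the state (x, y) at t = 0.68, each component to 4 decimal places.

Euler on (x,y): x_{n+1} = x_n + h·x', y_{n+1} = y_n + h·y'.
0.000000: (-0.200000, 1.700000); f=(0.089000, 0.340000) → (-0.169740, 1.815600)
0.340000: (-0.169740, 1.815600); f=(0.159900, 0.308180) → (-0.115374, 1.920381)
(x(0.68), y(0.68)) ≈ (-0.1154, 1.9204)

-0.1154, 1.9204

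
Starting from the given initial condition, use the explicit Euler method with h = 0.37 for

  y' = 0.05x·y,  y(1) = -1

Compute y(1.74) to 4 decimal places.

-1.0443

Euler: y_{n+1} = y_n + h·f(x_n, y_n).
x=1.000000, y=-1.000000: f=-0.050000 → y ← -1.000000 + 0.37·(-0.050000) = -1.018500
x=1.370000, y=-1.018500: f=-0.069767 → y ← -1.018500 + 0.37·(-0.069767) = -1.044314
y(1.74) ≈ -1.0443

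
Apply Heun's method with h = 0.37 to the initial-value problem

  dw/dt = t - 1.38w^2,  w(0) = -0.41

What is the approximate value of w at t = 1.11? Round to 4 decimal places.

-0.0267

Heun: k1 = f(t_n, w_n); k2 = f(t_n + h, w_n + h·k1); w_{n+1} = w_n + (h/2)·(k1 + k2).
t=0.000000, w=-0.410000:
  k1 = f(0.000000, -0.410000) = -0.231978
  k2 = f(0.370000, -0.495832) = 0.030728
  w ← -0.410000 + (0.37/2)·(-0.231978 + 0.030728) = -0.447231
t=0.370000, w=-0.447231:
  k1 = f(0.370000, -0.447231) = 0.093978
  k2 = f(0.740000, -0.412459) = 0.505231
  w ← -0.447231 + (0.37/2)·(0.093978 + 0.505231) = -0.336378
t=0.740000, w=-0.336378:
  k1 = f(0.740000, -0.336378) = 0.583853
  k2 = f(1.110000, -0.120352) = 1.090011
  w ← -0.336378 + (0.37/2)·(0.583853 + 1.090011) = -0.026713
w(1.11) ≈ -0.0267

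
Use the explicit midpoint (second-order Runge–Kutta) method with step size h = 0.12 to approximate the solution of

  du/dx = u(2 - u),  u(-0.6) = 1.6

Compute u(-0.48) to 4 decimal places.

1.6711

Midpoint: k1 = f(x_n, u_n); k2 = f(x_n + h/2, u_n + (h/2)·k1); u_{n+1} = u_n + h·k2.
x=-0.600000, u=1.600000:
  k1 = f(-0.600000, 1.600000) = 0.640000
  k2 = f(-0.540000, 1.638400) = 0.592445
  u ← 1.600000 + 0.12·0.592445 = 1.671093
u(-0.48) ≈ 1.6711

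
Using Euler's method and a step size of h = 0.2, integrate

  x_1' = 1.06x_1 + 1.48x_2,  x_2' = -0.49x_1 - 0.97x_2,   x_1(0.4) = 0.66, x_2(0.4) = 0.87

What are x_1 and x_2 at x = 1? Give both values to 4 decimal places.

Euler on (x_1,x_2): x_1_{n+1} = x_1_n + h·x_1', x_2_{n+1} = x_2_n + h·x_2'.
0.400000: (0.660000, 0.870000); f=(1.987200, -1.167300) → (1.057440, 0.636540)
0.600000: (1.057440, 0.636540); f=(2.062966, -1.135589) → (1.470033, 0.409422)
0.800000: (1.470033, 0.409422); f=(2.164180, -1.117456) → (1.902869, 0.185931)
(x_1(1), x_2(1)) ≈ (1.9029, 0.1859)

1.9029, 0.1859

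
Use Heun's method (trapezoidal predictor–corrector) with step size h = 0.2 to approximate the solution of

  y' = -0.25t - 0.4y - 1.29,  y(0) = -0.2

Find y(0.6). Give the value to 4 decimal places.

Heun: k1 = f(t_n, y_n); k2 = f(t_n + h, y_n + h·k1); y_{n+1} = y_n + (h/2)·(k1 + k2).
t=0.000000, y=-0.200000:
  k1 = f(0.000000, -0.200000) = -1.210000
  k2 = f(0.200000, -0.442000) = -1.163200
  y ← -0.200000 + (0.2/2)·(-1.210000 + (-1.163200)) = -0.437320
t=0.200000, y=-0.437320:
  k1 = f(0.200000, -0.437320) = -1.165072
  k2 = f(0.400000, -0.670334) = -1.121866
  y ← -0.437320 + (0.2/2)·(-1.165072 + (-1.121866)) = -0.666014
t=0.400000, y=-0.666014:
  k1 = f(0.400000, -0.666014) = -1.123594
  k2 = f(0.600000, -0.890733) = -1.083707
  y ← -0.666014 + (0.2/2)·(-1.123594 + (-1.083707)) = -0.886744
y(0.6) ≈ -0.8867

-0.8867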